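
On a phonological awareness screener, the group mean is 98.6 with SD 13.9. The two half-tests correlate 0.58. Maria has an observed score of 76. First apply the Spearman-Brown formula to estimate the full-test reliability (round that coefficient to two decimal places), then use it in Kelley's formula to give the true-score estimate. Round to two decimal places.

Spearman-Brown: ρ = 2r/(1 + r) = 2(0.58)/(1 + 0.58) = 1.160/1.58 = 0.7342 → 0.73
T̂ = 0.73(76) + 0.27(98.6) = 55.48 + 26.622 = 82.102 → 82.10

82.10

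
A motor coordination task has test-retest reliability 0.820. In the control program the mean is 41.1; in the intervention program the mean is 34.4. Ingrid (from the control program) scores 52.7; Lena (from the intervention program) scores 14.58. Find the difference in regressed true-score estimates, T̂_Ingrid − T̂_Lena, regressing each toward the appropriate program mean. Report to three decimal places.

32.464

T̂_Ingrid = 0.820(52.7) + 0.180(41.1) = 50.61200
T̂_Lena = 0.820(14.58) + 0.180(34.4) = 18.14760
Difference = 50.61200 − 18.14760 = 32.46440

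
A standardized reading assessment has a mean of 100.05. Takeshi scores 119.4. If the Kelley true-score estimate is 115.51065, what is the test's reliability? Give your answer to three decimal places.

0.799

T̂ = ρX + (1 − ρ)μ  ⇒  T̂ − μ = ρ(X − μ)
ρ = (T̂ − μ)/(X − μ) = (115.51065 − 100.05) / (119.4 − 100.05) = 15.46065 / 19.35 = 0.79900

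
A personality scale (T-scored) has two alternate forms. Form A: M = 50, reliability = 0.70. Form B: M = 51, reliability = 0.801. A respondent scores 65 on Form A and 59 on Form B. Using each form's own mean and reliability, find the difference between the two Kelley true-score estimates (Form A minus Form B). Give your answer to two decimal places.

3.09

T̂_A = 0.70(65) + 0.30(50) = 60.5000
T̂_B = 0.801(59) + 0.199(51) = 57.4080
T̂_A − T̂_B = 3.0920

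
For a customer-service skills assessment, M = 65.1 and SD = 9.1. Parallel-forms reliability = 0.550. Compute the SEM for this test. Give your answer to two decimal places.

SEM = SD · √(1 − ρ) = 9.1 × √0.450 = 9.1 × 0.6708 = 6.104

6.10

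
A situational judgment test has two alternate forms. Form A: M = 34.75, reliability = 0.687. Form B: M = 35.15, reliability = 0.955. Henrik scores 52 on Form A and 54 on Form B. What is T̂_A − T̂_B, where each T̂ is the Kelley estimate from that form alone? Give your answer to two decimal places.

T̂_A = 0.687(52) + 0.313(34.75) = 46.6008
T̂_B = 0.955(54) + 0.045(35.15) = 53.1517
T̂_A − T̂_B = -6.5510

-6.55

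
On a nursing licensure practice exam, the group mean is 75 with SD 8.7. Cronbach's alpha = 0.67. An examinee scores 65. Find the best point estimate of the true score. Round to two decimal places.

68.30

T̂ = 0.67(65) + 0.33(75) = 43.55 + 24.75 = 68.300 → 68.30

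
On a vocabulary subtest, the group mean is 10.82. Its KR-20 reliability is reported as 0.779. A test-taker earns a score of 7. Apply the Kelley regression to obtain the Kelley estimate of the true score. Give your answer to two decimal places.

7.84

T̂ = ρX + (1 − ρ)μ
  = 0.779 × 7 + 0.221 × 10.82
  = 5.453 + 2.39122
  = 7.844
  ≈ 7.84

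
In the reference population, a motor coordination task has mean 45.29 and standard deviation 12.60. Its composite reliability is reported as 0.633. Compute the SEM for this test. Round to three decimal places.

SEM = SD · √(1 − ρ) = 12.60 × √0.367 = 12.60 × 0.6058 = 7.6331

7.633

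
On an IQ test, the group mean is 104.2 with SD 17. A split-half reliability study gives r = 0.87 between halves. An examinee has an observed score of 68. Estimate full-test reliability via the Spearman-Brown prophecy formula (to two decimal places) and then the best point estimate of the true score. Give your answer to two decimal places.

70.53

Spearman-Brown: ρ = 2r/(1 + r) = 2(0.87)/(1 + 0.87) = 1.740/1.87 = 0.9305 → 0.93
Kelley's formula gives T̂ = 0.93·68 + 0.07·104.2 = 63.24 + 7.294 = 70.534.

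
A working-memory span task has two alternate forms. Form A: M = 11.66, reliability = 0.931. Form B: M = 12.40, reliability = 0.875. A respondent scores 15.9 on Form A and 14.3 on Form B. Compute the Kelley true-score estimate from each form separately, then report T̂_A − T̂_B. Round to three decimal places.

T̂_A = 0.931(15.9) + 0.069(11.66) = 15.60744
T̂_B = 0.875(14.3) + 0.125(12.40) = 14.06250
T̂_A − T̂_B = 1.54494

1.545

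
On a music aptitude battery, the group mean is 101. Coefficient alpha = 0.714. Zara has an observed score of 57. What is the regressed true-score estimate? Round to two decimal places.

69.58

T̂ = 0.714(57) + 0.286(101) = 40.698 + 28.886 = 69.584 → 69.58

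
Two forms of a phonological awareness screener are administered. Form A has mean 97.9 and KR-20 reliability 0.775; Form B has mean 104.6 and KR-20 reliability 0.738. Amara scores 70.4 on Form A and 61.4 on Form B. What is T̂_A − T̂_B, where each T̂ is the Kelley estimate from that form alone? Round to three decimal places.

3.869

T̂_A = 0.775(70.4) + 0.225(97.9) = 76.58750
T̂_B = 0.738(61.4) + 0.262(104.6) = 72.71840
T̂_A − T̂_B = 3.86910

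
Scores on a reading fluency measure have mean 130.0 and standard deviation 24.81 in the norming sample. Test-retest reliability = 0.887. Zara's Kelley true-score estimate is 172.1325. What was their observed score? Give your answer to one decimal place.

177.5

T̂ = ρX + (1 − ρ)μ  ⇒  X = (T̂ − (1 − ρ)μ) / ρ
X = (172.1325 − 0.113 × 130.0) / 0.887 = (172.1325 − 14.6900) / 0.887 = 157.4425 / 0.887 = 177.500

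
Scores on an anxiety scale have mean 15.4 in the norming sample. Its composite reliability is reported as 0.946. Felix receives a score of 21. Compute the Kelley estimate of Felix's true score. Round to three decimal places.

Weight the observed score by reliability and the mean by (1 − reliability): T̂ = 0.946·21 + 0.054·15.4 = 19.866 + 0.8316 = 20.6976.

20.698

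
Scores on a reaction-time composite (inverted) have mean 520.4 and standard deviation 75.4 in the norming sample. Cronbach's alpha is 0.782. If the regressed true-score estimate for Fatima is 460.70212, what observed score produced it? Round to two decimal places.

444.06

T̂ = ρX + (1 − ρ)μ  ⇒  X = (T̂ − (1 − ρ)μ) / ρ
X = (460.70212 − 0.218 × 520.4) / 0.782 = (460.70212 − 113.4472) / 0.782 = 347.25492 / 0.782 = 444.0600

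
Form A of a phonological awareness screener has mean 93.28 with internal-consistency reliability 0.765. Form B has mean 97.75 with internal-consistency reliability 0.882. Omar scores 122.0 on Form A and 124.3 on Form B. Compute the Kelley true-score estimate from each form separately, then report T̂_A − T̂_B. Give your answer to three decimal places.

T̂_A = 0.765(122.0) + 0.235(93.28) = 115.25080
T̂_B = 0.882(124.3) + 0.118(97.75) = 121.16710
T̂_A − T̂_B = -5.91630

-5.916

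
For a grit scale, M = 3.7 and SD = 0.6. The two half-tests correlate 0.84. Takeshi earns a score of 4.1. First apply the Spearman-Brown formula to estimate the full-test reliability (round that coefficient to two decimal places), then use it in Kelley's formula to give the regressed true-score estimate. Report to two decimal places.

4.06

Spearman-Brown: ρ = 2r/(1 + r) = 2(0.84)/(1 + 0.84) = 1.680/1.84 = 0.9130 → 0.91
T̂ = ρX + (1 − ρ)μ
  = 0.91 × 4.1 + 0.09 × 3.7
  = 3.731 + 0.333
  = 4.064
  ≈ 4.06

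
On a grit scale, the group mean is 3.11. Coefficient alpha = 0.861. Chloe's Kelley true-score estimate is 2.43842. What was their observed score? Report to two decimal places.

2.33

T̂ = ρX + (1 − ρ)μ  ⇒  X = (T̂ − (1 − ρ)μ) / ρ
X = (2.43842 − 0.139 × 3.11) / 0.861 = (2.43842 − 0.43229) / 0.861 = 2.00613 / 0.861 = 2.3300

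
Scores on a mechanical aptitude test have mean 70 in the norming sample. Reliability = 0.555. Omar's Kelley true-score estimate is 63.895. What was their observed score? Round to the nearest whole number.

59

T̂ = ρX + (1 − ρ)μ  ⇒  X = (T̂ − (1 − ρ)μ) / ρ
X = (63.895 − 0.445 × 70) / 0.555 = (63.895 − 31.150) / 0.555 = 32.745 / 0.555 = 59.00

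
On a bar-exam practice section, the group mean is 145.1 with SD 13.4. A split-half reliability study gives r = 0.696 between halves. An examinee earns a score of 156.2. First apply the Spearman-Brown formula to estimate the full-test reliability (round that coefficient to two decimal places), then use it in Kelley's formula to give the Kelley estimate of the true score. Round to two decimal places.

Spearman-Brown: ρ = 2r/(1 + r) = 2(0.696)/(1 + 0.696) = 1.3920/1.696 = 0.8208 → 0.82
Regress the observed score toward the mean by the unreliability: T̂ = 0.82·156.2 + 0.18·145.1 = 128.084 + 26.118 = 154.202.

154.20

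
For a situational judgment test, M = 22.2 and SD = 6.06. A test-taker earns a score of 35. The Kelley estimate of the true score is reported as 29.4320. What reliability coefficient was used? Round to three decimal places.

T̂ = ρX + (1 − ρ)μ  ⇒  T̂ − μ = ρ(X − μ)
ρ = (T̂ − μ)/(X − μ) = (29.4320 − 22.2) / (35 − 22.2) = 7.2320 / 12.8 = 0.56500

0.565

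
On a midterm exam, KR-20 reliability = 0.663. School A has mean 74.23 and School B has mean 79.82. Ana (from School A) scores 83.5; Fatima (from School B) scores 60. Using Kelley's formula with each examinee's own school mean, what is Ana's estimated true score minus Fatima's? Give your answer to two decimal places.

T̂_Ana = 0.663(83.5) + 0.337(74.23) = 80.3760
T̂_Fatima = 0.663(60) + 0.337(79.82) = 66.6793
Difference = 80.3760 − 66.6793 = 13.6967

13.70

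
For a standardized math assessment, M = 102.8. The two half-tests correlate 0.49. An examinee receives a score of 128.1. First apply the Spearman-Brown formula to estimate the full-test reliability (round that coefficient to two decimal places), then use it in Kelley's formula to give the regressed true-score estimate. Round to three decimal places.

Spearman-Brown: ρ = 2r/(1 + r) = 2(0.49)/(1 + 0.49) = 0.980/1.49 = 0.6577 → 0.66
T̂ = ρX + (1 − ρ)μ
  = 0.66 × 128.1 + 0.34 × 102.8
  = 84.546 + 34.952
  = 119.4980
  ≈ 119.498

119.498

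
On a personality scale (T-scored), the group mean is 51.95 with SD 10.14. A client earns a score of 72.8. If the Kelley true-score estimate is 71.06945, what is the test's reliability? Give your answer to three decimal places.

0.917

T̂ = ρX + (1 − ρ)μ  ⇒  T̂ − μ = ρ(X − μ)
ρ = (T̂ − μ)/(X − μ) = (71.06945 − 51.95) / (72.8 − 51.95) = 19.11945 / 20.85 = 0.91700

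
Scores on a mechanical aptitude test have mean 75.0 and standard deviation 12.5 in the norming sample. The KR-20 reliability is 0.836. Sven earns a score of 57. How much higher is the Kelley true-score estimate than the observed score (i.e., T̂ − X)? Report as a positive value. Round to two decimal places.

T̂ = 0.836(57) + 0.164(75.0) = 47.652 + 12.3000 = 59.9520 → 59.952
T̂ − X = 59.952 − 57 = 2.952 → 2.95

2.95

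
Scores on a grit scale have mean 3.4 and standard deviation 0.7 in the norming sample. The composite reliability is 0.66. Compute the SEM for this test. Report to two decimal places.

SEM = SD · √(1 − ρ) = 0.7 × √0.34 = 0.7 × 0.5831 = 0.408

0.41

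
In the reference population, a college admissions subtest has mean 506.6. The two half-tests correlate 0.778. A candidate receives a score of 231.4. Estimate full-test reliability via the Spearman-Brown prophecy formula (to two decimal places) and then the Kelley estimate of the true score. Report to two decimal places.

Spearman-Brown: ρ = 2r/(1 + r) = 2(0.778)/(1 + 0.778) = 1.5560/1.778 = 0.8751 → 0.88
T̂ = 0.88(231.4) + 0.12(506.6) = 203.632 + 60.792 = 264.424 → 264.42

264.42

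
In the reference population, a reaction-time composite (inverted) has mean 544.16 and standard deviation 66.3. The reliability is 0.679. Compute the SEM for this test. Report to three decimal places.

37.563

SEM = SD · √(1 − ρ) = 66.3 × √0.321 = 66.3 × 0.5666 = 37.5635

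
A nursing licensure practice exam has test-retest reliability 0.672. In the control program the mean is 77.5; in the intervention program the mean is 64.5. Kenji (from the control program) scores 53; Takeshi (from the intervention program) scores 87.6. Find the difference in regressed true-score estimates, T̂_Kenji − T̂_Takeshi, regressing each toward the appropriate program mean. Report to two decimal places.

-18.99

T̂_Kenji = 0.672(53) + 0.328(77.5) = 61.0360
T̂_Takeshi = 0.672(87.6) + 0.328(64.5) = 80.0232
Difference = 61.0360 − 80.0232 = -18.9872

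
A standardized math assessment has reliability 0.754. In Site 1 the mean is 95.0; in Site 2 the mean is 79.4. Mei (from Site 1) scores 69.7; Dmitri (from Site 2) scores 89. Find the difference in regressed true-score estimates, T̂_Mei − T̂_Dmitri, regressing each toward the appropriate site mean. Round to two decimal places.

-10.71

T̂_Mei = 0.754(69.7) + 0.246(95.0) = 75.9238
T̂_Dmitri = 0.754(89) + 0.246(79.4) = 86.6384
Difference = 75.9238 − 86.6384 = -10.7146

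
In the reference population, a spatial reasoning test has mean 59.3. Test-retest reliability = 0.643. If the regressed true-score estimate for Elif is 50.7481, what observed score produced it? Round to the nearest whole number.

T̂ = ρX + (1 − ρ)μ  ⇒  X = (T̂ − (1 − ρ)μ) / ρ
X = (50.7481 − 0.357 × 59.3) / 0.643 = (50.7481 − 21.1701) / 0.643 = 29.5780 / 0.643 = 46.00

46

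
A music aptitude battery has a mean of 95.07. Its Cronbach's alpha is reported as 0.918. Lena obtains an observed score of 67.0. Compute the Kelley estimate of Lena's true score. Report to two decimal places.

T̂ = 0.918(67.0) + 0.082(95.07) = 61.5060 + 7.79574 = 69.302 → 69.30

69.30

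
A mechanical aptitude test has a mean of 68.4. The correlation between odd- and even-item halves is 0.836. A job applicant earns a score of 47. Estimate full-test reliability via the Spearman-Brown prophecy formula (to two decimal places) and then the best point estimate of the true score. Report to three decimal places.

Spearman-Brown: ρ = 2r/(1 + r) = 2(0.836)/(1 + 0.836) = 1.6720/1.836 = 0.9107 → 0.91
T̂ = ρX + (1 − ρ)μ
  = 0.91 × 47 + 0.09 × 68.4
  = 42.77 + 6.156
  = 48.9260
  ≈ 48.926

48.926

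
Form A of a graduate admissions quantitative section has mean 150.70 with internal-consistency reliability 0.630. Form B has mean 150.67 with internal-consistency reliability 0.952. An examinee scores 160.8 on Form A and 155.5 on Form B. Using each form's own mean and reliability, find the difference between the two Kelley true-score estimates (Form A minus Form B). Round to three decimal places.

1.795

T̂_A = 0.630(160.8) + 0.370(150.70) = 157.06300
T̂_B = 0.952(155.5) + 0.048(150.67) = 155.26816
T̂_A − T̂_B = 1.79484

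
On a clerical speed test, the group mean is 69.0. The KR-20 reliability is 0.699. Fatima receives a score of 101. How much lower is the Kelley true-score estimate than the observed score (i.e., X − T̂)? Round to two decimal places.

T̂ = 0.699(101) + 0.301(69.0) = 70.599 + 20.7690 = 91.3680 → 91.368
X − T̂ = 101 − 91.368 = 9.632 → 9.63

9.63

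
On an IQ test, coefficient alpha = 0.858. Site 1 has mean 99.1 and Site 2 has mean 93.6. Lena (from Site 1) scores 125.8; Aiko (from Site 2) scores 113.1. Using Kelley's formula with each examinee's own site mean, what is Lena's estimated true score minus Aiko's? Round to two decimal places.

T̂_Lena = 0.858(125.8) + 0.142(99.1) = 122.0086
T̂_Aiko = 0.858(113.1) + 0.142(93.6) = 110.3310
Difference = 122.0086 − 110.3310 = 11.6776

11.68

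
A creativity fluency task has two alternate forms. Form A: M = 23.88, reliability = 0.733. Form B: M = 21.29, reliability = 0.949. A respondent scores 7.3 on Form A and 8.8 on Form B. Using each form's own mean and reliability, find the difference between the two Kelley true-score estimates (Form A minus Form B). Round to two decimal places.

T̂_A = 0.733(7.3) + 0.267(23.88) = 11.7269
T̂_B = 0.949(8.8) + 0.051(21.29) = 9.4370
T̂_A − T̂_B = 2.2899

2.29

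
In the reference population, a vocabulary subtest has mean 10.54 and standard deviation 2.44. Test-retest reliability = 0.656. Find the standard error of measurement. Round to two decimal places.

1.43

SEM = SD · √(1 − ρ) = 2.44 × √0.344 = 2.44 × 0.5865 = 1.431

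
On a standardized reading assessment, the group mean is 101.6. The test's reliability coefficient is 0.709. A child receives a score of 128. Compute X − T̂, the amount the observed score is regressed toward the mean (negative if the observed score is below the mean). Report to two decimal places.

T̂ = ρX + (1 − ρ)μ
  = 0.709 × 128 + 0.291 × 101.6
  = 90.752 + 29.5656
  = 120.3176
  ≈ 120.318
X − T̂ = 128 − 120.318 = 7.682 → 7.68

7.68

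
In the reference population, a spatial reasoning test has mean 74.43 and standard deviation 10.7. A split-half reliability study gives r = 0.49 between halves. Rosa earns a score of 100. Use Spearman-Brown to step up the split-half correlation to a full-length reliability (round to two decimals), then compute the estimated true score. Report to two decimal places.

Spearman-Brown: ρ = 2r/(1 + r) = 2(0.49)/(1 + 0.49) = 0.980/1.49 = 0.6577 → 0.66
Weight the observed score by reliability and the mean by (1 − reliability): T̂ = 0.66·100 + 0.34·74.43 = 66.00 + 25.3062 = 91.306.

91.31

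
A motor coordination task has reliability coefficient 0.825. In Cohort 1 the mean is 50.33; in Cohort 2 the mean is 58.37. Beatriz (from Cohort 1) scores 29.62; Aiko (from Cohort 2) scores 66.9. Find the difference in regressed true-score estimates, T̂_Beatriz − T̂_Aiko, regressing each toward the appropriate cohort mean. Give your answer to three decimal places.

-32.163

T̂_Beatriz = 0.825(29.62) + 0.175(50.33) = 33.24425
T̂_Aiko = 0.825(66.9) + 0.175(58.37) = 65.40725
Difference = 33.24425 − 65.40725 = -32.16300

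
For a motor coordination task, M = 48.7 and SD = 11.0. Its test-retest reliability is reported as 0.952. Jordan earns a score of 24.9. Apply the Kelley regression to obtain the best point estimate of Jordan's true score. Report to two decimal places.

T̂ = ρX + (1 − ρ)μ
  = 0.952 × 24.9 + 0.048 × 48.7
  = 23.7048 + 2.3376
  = 26.042
  ≈ 26.04

26.04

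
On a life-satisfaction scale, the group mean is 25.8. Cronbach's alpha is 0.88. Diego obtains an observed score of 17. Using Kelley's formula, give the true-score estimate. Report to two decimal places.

18.06

T̂ = 0.88(17) + 0.12(25.8) = 14.96 + 3.096 = 18.056 → 18.06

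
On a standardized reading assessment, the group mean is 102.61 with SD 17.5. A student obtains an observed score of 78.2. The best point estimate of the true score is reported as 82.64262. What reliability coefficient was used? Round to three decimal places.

0.818

T̂ = ρX + (1 − ρ)μ  ⇒  T̂ − μ = ρ(X − μ)
ρ = (T̂ − μ)/(X − μ) = (82.64262 − 102.61) / (78.2 − 102.61) = -19.96738 / -24.41 = 0.81800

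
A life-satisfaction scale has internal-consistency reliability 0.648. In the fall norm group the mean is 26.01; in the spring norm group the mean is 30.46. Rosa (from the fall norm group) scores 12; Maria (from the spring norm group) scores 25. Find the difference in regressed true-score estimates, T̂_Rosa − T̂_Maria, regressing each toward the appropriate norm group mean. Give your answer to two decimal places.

-9.99

T̂_Rosa = 0.648(12) + 0.352(26.01) = 16.9315
T̂_Maria = 0.648(25) + 0.352(30.46) = 26.9219
Difference = 16.9315 − 26.9219 = -9.9904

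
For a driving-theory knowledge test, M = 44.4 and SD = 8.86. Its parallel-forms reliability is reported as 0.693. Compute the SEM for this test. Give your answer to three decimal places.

4.909

SEM = SD · √(1 − ρ) = 8.86 × √0.307 = 8.86 × 0.5541 = 4.9091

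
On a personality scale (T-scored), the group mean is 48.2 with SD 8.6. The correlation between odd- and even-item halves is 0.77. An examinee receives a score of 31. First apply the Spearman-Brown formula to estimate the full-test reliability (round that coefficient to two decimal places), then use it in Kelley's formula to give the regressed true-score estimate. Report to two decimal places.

Spearman-Brown: ρ = 2r/(1 + r) = 2(0.77)/(1 + 0.77) = 1.540/1.77 = 0.8701 → 0.87
T̂ = ρX + (1 − ρ)μ
  = 0.87 × 31 + 0.13 × 48.2
  = 26.97 + 6.266
  = 33.236
  ≈ 33.24

33.24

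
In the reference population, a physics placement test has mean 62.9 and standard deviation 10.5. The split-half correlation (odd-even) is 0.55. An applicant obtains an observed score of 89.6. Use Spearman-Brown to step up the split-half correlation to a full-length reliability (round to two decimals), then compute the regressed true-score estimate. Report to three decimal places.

81.857

Spearman-Brown: ρ = 2r/(1 + r) = 2(0.55)/(1 + 0.55) = 1.100/1.55 = 0.7097 → 0.71
T̂ = 0.71(89.6) + 0.29(62.9) = 63.616 + 18.241 = 81.8570 → 81.857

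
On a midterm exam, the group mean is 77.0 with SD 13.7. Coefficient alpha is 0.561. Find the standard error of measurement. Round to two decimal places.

SEM = SD · √(1 − ρ) = 13.7 × √0.439 = 13.7 × 0.6626 = 9.077

9.08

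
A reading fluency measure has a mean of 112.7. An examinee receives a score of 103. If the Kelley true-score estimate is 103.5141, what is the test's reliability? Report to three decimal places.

T̂ = ρX + (1 − ρ)μ  ⇒  T̂ − μ = ρ(X − μ)
ρ = (T̂ − μ)/(X − μ) = (103.5141 − 112.7) / (103 − 112.7) = -9.1859 / -9.7 = 0.94700

0.947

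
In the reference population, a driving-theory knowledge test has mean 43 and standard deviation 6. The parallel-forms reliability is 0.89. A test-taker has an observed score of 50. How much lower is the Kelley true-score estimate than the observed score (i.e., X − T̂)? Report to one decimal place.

0.8

T̂ = ρX + (1 − ρ)μ
  = 0.89 × 50 + 0.11 × 43
  = 44.50 + 4.73
  = 49.230
  ≈ 49.23
X − T̂ = 50 − 49.23 = 0.77 → 0.8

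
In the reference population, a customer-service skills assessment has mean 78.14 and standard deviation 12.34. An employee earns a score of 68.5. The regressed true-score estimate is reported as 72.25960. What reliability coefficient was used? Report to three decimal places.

T̂ = ρX + (1 − ρ)μ  ⇒  T̂ − μ = ρ(X − μ)
ρ = (T̂ − μ)/(X − μ) = (72.25960 − 78.14) / (68.5 − 78.14) = -5.88040 / -9.64 = 0.61000

0.610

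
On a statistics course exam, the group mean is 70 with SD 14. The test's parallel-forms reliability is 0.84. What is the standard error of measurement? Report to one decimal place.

SEM = SD · √(1 − ρ) = 14 × √0.16 = 14 × 0.4000 = 5.600

5.6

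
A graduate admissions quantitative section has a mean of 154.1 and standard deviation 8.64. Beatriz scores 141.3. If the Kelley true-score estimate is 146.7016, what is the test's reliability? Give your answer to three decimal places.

0.578

T̂ = ρX + (1 − ρ)μ  ⇒  T̂ − μ = ρ(X − μ)
ρ = (T̂ − μ)/(X − μ) = (146.7016 − 154.1) / (141.3 − 154.1) = -7.3984 / -12.8 = 0.57800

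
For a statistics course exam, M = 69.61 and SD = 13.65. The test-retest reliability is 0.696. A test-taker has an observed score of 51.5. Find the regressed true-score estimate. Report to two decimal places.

T̂ = ρX + (1 − ρ)μ
  = 0.696 × 51.5 + 0.304 × 69.61
  = 35.8440 + 21.16144
  = 57.005
  ≈ 57.01

57.01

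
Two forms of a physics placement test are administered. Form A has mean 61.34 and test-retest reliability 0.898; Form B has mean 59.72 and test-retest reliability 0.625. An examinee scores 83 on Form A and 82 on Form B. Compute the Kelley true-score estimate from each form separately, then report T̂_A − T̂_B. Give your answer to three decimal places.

7.146

T̂_A = 0.898(83) + 0.102(61.34) = 80.79068
T̂_B = 0.625(82) + 0.375(59.72) = 73.64500
T̂_A − T̂_B = 7.14568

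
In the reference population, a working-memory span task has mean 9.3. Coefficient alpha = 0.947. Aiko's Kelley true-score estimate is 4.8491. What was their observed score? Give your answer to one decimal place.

4.6

T̂ = ρX + (1 − ρ)μ  ⇒  X = (T̂ − (1 − ρ)μ) / ρ
X = (4.8491 − 0.053 × 9.3) / 0.947 = (4.8491 − 0.4929) / 0.947 = 4.3562 / 0.947 = 4.600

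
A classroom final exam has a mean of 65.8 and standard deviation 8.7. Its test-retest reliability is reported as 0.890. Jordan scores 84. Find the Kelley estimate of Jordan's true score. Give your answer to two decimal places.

82.00

Regress the observed score toward the mean by the unreliability: T̂ = 0.890·84 + 0.110·65.8 = 74.760 + 7.2380 = 81.998.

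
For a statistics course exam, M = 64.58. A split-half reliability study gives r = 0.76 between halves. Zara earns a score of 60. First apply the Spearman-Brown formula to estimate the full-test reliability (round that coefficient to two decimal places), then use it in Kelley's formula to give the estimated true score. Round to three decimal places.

Spearman-Brown: ρ = 2r/(1 + r) = 2(0.76)/(1 + 0.76) = 1.520/1.76 = 0.8636 → 0.86
T̂ = ρX + (1 − ρ)μ
  = 0.86 × 60 + 0.14 × 64.58
  = 51.60 + 9.0412
  = 60.6412
  ≈ 60.641

60.641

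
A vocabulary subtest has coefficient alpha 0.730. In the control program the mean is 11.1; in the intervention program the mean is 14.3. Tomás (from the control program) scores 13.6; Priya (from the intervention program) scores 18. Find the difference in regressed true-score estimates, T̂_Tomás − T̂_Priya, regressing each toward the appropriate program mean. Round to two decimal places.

T̂_Tomás = 0.730(13.6) + 0.270(11.1) = 12.9250
T̂_Priya = 0.730(18) + 0.270(14.3) = 17.0010
Difference = 12.9250 − 17.0010 = -4.0760

-4.08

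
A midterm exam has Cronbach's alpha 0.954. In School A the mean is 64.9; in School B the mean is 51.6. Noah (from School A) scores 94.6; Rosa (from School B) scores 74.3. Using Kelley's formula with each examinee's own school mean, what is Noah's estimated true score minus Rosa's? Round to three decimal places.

T̂_Noah = 0.954(94.6) + 0.046(64.9) = 93.23380
T̂_Rosa = 0.954(74.3) + 0.046(51.6) = 73.25580
Difference = 93.23380 − 73.25580 = 19.97800

19.978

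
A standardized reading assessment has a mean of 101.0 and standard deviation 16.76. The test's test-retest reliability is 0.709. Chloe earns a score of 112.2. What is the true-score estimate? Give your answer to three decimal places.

T̂ = ρX + (1 − ρ)μ
  = 0.709 × 112.2 + 0.291 × 101.0
  = 79.5498 + 29.3910
  = 108.9408
  ≈ 108.941

108.941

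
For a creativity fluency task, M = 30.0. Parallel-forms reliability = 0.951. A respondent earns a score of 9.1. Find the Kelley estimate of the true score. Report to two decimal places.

10.12

T̂ = ρX + (1 − ρ)μ
  = 0.951 × 9.1 + 0.049 × 30.0
  = 8.6541 + 1.4700
  = 10.124
  ≈ 10.12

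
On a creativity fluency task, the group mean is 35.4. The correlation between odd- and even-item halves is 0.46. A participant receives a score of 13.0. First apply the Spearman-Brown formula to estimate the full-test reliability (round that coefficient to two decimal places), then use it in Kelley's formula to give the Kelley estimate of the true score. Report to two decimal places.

21.29

Spearman-Brown: ρ = 2r/(1 + r) = 2(0.46)/(1 + 0.46) = 0.920/1.46 = 0.6301 → 0.63
T̂ = ρX + (1 − ρ)μ
  = 0.63 × 13.0 + 0.37 × 35.4
  = 8.190 + 13.098
  = 21.288
  ≈ 21.29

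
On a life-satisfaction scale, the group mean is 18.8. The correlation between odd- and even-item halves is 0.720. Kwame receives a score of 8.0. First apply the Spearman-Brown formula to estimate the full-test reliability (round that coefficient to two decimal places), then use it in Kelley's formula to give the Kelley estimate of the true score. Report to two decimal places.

9.73

Spearman-Brown: ρ = 2r/(1 + r) = 2(0.720)/(1 + 0.720) = 1.4400/1.720 = 0.8372 → 0.84
T̂ = ρX + (1 − ρ)μ
  = 0.84 × 8.0 + 0.16 × 18.8
  = 6.720 + 3.008
  = 9.728
  ≈ 9.73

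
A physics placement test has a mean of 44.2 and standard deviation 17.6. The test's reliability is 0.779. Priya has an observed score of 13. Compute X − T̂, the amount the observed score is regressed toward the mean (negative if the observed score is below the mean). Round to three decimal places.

-6.895

Regress the observed score toward the mean by the unreliability: T̂ = 0.779·13 + 0.221·44.2 = 10.127 + 9.7682 = 19.89520.
X − T̂ = 13 − 19.8952 = -6.8952 → -6.895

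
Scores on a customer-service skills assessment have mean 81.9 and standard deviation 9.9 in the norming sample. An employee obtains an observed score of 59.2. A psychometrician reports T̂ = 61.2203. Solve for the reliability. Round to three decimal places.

T̂ = ρX + (1 − ρ)μ  ⇒  T̂ − μ = ρ(X − μ)
ρ = (T̂ − μ)/(X − μ) = (61.2203 − 81.9) / (59.2 − 81.9) = -20.6797 / -22.7 = 0.91100

0.911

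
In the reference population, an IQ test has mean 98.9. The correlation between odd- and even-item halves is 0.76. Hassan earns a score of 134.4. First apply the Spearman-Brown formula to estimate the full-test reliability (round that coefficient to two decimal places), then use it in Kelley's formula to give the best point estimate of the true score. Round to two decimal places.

129.43

Spearman-Brown: ρ = 2r/(1 + r) = 2(0.76)/(1 + 0.76) = 1.520/1.76 = 0.8636 → 0.86
Kelley's formula gives T̂ = 0.86·134.4 + 0.14·98.9 = 115.584 + 13.846 = 129.430.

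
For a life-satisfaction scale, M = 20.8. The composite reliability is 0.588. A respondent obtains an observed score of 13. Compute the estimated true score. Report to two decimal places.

16.21

T̂ = ρX + (1 − ρ)μ
  = 0.588 × 13 + 0.412 × 20.8
  = 7.644 + 8.5696
  = 16.214
  ≈ 16.21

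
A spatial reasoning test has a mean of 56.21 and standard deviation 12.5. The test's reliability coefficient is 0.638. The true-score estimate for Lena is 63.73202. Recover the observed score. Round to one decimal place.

68.0

T̂ = ρX + (1 − ρ)μ  ⇒  X = (T̂ − (1 − ρ)μ) / ρ
X = (63.73202 − 0.362 × 56.21) / 0.638 = (63.73202 − 20.34802) / 0.638 = 43.38400 / 0.638 = 68.000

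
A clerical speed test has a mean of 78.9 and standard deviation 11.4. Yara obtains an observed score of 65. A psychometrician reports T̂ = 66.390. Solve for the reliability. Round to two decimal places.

0.90

T̂ = ρX + (1 − ρ)μ  ⇒  T̂ − μ = ρ(X − μ)
ρ = (T̂ − μ)/(X − μ) = (66.390 − 78.9) / (65 − 78.9) = -12.510 / -13.9 = 0.9000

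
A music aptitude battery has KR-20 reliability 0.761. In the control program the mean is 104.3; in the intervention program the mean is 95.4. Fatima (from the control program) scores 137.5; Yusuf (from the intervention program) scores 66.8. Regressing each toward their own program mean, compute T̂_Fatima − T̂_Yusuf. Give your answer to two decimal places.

55.93

T̂_Fatima = 0.761(137.5) + 0.239(104.3) = 129.5652
T̂_Yusuf = 0.761(66.8) + 0.239(95.4) = 73.6354
Difference = 129.5652 − 73.6354 = 55.9298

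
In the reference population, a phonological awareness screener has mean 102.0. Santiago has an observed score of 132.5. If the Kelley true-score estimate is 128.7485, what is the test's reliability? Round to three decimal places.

T̂ = ρX + (1 − ρ)μ  ⇒  T̂ − μ = ρ(X − μ)
ρ = (T̂ − μ)/(X − μ) = (128.7485 − 102.0) / (132.5 − 102.0) = 26.7485 / 30.5 = 0.87700

0.877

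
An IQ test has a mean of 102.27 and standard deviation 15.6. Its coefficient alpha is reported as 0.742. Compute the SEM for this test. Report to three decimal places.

SEM = SD · √(1 − ρ) = 15.6 × √0.258 = 15.6 × 0.5079 = 7.9238

7.924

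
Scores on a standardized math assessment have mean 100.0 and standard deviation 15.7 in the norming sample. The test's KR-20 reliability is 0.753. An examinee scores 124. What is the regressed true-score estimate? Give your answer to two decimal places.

Weight the observed score by reliability and the mean by (1 − reliability): T̂ = 0.753·124 + 0.247·100.0 = 93.372 + 24.7000 = 118.072.

118.07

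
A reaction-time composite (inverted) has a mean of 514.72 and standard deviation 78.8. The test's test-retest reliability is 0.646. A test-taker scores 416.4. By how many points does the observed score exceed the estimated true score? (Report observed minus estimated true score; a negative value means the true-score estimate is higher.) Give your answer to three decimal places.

Regress the observed score toward the mean by the unreliability: T̂ = 0.646·416.4 + 0.354·514.72 = 268.9944 + 182.21088 = 451.20528.
X − T̂ = 416.4 − 451.2053 = -34.8053 → -34.805

-34.805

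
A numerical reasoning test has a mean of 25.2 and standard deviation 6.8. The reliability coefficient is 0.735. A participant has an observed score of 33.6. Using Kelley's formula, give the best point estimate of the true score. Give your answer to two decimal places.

T̂ = 0.735(33.6) + 0.265(25.2) = 24.6960 + 6.6780 = 31.374 → 31.37

31.37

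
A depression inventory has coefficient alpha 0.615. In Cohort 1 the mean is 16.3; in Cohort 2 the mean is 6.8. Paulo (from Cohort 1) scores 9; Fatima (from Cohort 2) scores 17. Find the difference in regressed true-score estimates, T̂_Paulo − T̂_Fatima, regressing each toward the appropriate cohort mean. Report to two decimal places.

-1.26

T̂_Paulo = 0.615(9) + 0.385(16.3) = 11.8105
T̂_Fatima = 0.615(17) + 0.385(6.8) = 13.0730
Difference = 11.8105 − 13.0730 = -1.2625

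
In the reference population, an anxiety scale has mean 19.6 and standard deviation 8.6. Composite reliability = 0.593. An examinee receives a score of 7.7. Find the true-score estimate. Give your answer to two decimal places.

12.54

T̂ = ρX + (1 − ρ)μ
  = 0.593 × 7.7 + 0.407 × 19.6
  = 4.5661 + 7.9772
  = 12.543
  ≈ 12.54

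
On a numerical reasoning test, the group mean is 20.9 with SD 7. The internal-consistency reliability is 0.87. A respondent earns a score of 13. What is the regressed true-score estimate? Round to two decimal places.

14.03

T̂ = ρX + (1 − ρ)μ
  = 0.87 × 13 + 0.13 × 20.9
  = 11.31 + 2.717
  = 14.027
  ≈ 14.03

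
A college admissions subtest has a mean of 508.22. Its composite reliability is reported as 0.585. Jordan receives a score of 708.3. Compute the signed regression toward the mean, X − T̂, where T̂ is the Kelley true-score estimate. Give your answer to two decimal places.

83.03

T̂ = 0.585(708.3) + 0.415(508.22) = 414.3555 + 210.91130 = 625.2668 → 625.267
X − T̂ = 708.3 − 625.267 = 83.033 → 83.03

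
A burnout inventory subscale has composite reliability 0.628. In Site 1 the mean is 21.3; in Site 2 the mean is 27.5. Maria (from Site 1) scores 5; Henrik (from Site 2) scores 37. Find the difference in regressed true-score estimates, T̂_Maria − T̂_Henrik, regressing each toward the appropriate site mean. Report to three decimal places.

T̂_Maria = 0.628(5) + 0.372(21.3) = 11.06360
T̂_Henrik = 0.628(37) + 0.372(27.5) = 33.46600
Difference = 11.06360 − 33.46600 = -22.40240

-22.402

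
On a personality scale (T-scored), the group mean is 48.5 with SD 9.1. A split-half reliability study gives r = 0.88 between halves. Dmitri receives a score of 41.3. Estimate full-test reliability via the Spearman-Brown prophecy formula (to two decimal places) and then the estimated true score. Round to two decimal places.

41.73

Spearman-Brown: ρ = 2r/(1 + r) = 2(0.88)/(1 + 0.88) = 1.760/1.88 = 0.9362 → 0.94
Regress the observed score toward the mean by the unreliability: T̂ = 0.94·41.3 + 0.06·48.5 = 38.822 + 2.910 = 41.732.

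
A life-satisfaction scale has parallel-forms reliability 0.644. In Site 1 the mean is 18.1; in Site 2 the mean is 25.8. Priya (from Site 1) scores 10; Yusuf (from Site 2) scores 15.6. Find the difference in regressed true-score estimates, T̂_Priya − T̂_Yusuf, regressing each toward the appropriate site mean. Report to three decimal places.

-6.348

T̂_Priya = 0.644(10) + 0.356(18.1) = 12.88360
T̂_Yusuf = 0.644(15.6) + 0.356(25.8) = 19.23120
Difference = 12.88360 − 19.23120 = -6.34760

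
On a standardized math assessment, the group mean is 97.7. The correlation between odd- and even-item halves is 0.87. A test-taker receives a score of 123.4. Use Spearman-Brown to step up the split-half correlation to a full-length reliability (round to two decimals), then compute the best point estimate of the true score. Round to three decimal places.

121.601

Spearman-Brown: ρ = 2r/(1 + r) = 2(0.87)/(1 + 0.87) = 1.740/1.87 = 0.9305 → 0.93
T̂ = 0.93(123.4) + 0.07(97.7) = 114.762 + 6.839 = 121.6010 → 121.601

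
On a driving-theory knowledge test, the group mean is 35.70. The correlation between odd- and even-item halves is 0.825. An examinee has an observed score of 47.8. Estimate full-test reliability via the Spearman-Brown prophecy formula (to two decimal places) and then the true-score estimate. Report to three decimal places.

Spearman-Brown: ρ = 2r/(1 + r) = 2(0.825)/(1 + 0.825) = 1.6500/1.825 = 0.9041 → 0.90
Regress the observed score toward the mean by the unreliability: T̂ = 0.90·47.8 + 0.10·35.70 = 43.020 + 3.5700 = 46.5900.

46.590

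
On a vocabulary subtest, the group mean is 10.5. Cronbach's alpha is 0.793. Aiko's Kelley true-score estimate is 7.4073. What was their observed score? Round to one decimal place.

T̂ = ρX + (1 − ρ)μ  ⇒  X = (T̂ − (1 − ρ)μ) / ρ
X = (7.4073 − 0.207 × 10.5) / 0.793 = (7.4073 − 2.1735) / 0.793 = 5.2338 / 0.793 = 6.600

6.6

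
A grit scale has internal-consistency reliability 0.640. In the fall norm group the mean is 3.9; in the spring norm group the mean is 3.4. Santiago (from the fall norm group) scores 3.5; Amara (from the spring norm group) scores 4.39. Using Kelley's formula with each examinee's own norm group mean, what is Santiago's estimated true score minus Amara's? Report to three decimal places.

T̂_Santiago = 0.640(3.5) + 0.360(3.9) = 3.64400
T̂_Amara = 0.640(4.39) + 0.360(3.4) = 4.03360
Difference = 3.64400 − 4.03360 = -0.38960

-0.390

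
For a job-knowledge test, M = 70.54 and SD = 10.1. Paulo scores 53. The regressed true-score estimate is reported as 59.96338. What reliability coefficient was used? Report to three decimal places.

0.603

T̂ = ρX + (1 − ρ)μ  ⇒  T̂ − μ = ρ(X − μ)
ρ = (T̂ − μ)/(X − μ) = (59.96338 − 70.54) / (53 − 70.54) = -10.57662 / -17.54 = 0.60300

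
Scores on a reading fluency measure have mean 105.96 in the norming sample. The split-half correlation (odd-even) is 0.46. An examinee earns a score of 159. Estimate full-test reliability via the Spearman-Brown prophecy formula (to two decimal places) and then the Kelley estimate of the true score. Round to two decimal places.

139.38

Spearman-Brown: ρ = 2r/(1 + r) = 2(0.46)/(1 + 0.46) = 0.920/1.46 = 0.6301 → 0.63
T̂ = ρX + (1 − ρ)μ
  = 0.63 × 159 + 0.37 × 105.96
  = 100.17 + 39.2052
  = 139.375
  ≈ 139.38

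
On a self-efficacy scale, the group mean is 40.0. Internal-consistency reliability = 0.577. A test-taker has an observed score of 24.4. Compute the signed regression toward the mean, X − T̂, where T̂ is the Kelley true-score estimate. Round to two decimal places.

T̂ = 0.577(24.4) + 0.423(40.0) = 14.0788 + 16.9200 = 30.9988 → 30.999
X − T̂ = 24.4 − 30.999 = -6.599 → -6.60

-6.60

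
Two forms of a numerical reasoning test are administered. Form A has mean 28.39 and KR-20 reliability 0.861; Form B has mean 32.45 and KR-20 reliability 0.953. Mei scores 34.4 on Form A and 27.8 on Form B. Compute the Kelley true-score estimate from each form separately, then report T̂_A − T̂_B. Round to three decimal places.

5.546

T̂_A = 0.861(34.4) + 0.139(28.39) = 33.56461
T̂_B = 0.953(27.8) + 0.047(32.45) = 28.01855
T̂_A − T̂_B = 5.54606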